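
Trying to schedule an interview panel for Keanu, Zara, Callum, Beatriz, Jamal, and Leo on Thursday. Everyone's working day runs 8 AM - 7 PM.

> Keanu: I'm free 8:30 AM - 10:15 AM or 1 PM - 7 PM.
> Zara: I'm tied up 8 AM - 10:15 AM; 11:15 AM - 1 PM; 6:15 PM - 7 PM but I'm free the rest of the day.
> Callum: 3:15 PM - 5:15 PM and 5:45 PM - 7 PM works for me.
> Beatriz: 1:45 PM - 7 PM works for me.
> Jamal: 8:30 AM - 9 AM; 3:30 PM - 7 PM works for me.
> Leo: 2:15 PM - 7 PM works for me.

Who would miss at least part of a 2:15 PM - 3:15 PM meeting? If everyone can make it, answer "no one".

Callum, Jamal

Keanu free: 08:30-10:15, 13:00-19:00.
Zara free: 10:15-11:15, 13:00-18:15 (invert busy blocks within the working day).
Callum free: 15:15-17:15, 17:45-19:00.
Beatriz free: 13:45-19:00.
Jamal free: 08:30-09:00, 15:30-19:00.
Leo free: 14:15-19:00.
Keanu: free for 14:15-15:15. Zara: free for 14:15-15:15. Callum: not fully free for 14:15-15:15. Beatriz: free for 14:15-15:15. Jamal: not fully free for 14:15-15:15. Leo: free for 14:15-15:15.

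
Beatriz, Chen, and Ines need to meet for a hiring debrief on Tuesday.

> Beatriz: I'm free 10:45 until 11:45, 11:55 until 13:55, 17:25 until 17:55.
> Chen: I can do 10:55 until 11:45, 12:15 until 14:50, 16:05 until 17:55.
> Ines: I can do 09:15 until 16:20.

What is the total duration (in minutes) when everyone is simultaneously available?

Beatriz ∩ Chen: 10:55-11:45, 12:15-13:55, 17:25-17:55.
Beatriz ∩ Chen ∩ Ines: 10:55-11:45, 12:15-13:55.
Summing the common windows: 50 + 100 = 150 minutes.

150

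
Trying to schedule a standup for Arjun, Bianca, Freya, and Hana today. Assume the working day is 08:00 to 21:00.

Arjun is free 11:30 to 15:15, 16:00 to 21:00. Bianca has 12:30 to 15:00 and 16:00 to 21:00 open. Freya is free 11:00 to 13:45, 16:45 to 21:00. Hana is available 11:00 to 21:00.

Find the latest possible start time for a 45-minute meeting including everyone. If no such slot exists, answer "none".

Arjun ∩ Bianca: 12:30-15:00, 16:00-21:00.
Arjun ∩ Bianca ∩ Freya: 12:30-13:45, 16:45-21:00.
Arjun ∩ Bianca ∩ Freya ∩ Hana: 12:30-13:45, 16:45-21:00.
The last common window of at least 45 minutes is 16:45-21:00; a 45-minute meeting can start as late as 20:15 and still end by 21:00.

20:15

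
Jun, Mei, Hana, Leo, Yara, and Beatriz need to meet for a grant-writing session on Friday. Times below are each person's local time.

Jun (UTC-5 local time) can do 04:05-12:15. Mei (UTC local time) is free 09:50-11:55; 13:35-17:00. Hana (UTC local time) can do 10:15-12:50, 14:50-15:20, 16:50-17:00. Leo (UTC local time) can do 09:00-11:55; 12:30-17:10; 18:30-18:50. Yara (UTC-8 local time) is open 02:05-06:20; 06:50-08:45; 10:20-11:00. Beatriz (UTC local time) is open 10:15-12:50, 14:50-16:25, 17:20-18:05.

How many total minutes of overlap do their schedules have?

Jun in UTC: 09:05-17:15 (add 5h to convert from UTC-5).
Mei in UTC: 09:50-11:55, 13:35-17:00.
Hana in UTC: 10:15-12:50, 14:50-15:20, 16:50-17:00.
Leo in UTC: 09:00-11:55, 12:30-17:10, 18:30-18:50.
Yara in UTC: 10:05-14:20, 14:50-16:45, 18:20-19:00 (add 8h to convert from UTC-8).
Beatriz in UTC: 10:15-12:50, 14:50-16:25, 17:20-18:05.
Jun ∩ Mei: 09:50-11:55, 13:35-17:00.
Jun ∩ Mei ∩ Hana: 10:15-11:55, 14:50-15:20, 16:50-17:00.
Jun ∩ Mei ∩ Hana ∩ Leo: 10:15-11:55, 14:50-15:20, 16:50-17:00.
Jun ∩ Mei ∩ Hana ∩ Leo ∩ Yara: 10:15-11:55, 14:50-15:20.
Jun ∩ Mei ∩ Hana ∩ Leo ∩ Yara ∩ Beatriz: 10:15-11:55, 14:50-15:20.
Those are the intersection windows.
Summing the common windows: 100 + 30 = 130 minutes.

130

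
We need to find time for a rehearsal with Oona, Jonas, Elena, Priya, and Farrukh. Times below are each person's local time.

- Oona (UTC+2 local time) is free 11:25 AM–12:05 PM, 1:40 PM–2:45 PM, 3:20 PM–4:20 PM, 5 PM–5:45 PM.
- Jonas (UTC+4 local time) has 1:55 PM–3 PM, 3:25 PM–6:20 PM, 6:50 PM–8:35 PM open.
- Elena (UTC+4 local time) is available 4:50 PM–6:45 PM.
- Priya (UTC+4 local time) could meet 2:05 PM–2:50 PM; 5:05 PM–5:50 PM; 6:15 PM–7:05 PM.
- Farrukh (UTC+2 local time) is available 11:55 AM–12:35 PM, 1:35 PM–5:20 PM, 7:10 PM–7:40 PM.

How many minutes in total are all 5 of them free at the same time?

Oona in UTC: 09:25-10:05, 11:40-12:45, 13:20-14:20, 15:00-15:45 (subtract 2h to convert from UTC+2).
Jonas in UTC: 09:55-11:00, 11:25-14:20, 14:50-16:35 (subtract 4h to convert from UTC+4).
Elena in UTC: 12:50-14:45 (subtract 4h to convert from UTC+4).
Priya in UTC: 10:05-10:50, 13:05-13:50, 14:15-15:05 (subtract 4h to convert from UTC+4).
Farrukh in UTC: 09:55-10:35, 11:35-15:20, 17:10-17:40 (subtract 2h to convert from UTC+2).
Oona ∩ Jonas: 09:55-10:05, 11:40-12:45, 13:20-14:20, 15:00-15:45.
Oona ∩ Jonas ∩ Elena: 13:20-14:20.
Oona ∩ Jonas ∩ Elena ∩ Priya: 13:20-13:50, 14:15-14:20.
Oona ∩ Jonas ∩ Elena ∩ Priya ∩ Farrukh: 13:20-13:50, 14:15-14:20.
Summing the common windows: 30 + 5 = 35 minutes.

35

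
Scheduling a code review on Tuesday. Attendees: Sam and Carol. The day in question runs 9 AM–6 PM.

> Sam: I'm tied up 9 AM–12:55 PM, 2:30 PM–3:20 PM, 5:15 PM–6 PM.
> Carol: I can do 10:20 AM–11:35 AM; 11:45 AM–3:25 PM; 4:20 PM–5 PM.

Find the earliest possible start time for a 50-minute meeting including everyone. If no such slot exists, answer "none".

12:55

Sam free: 12:55-14:30, 15:20-17:15 (invert busy blocks within the working day).
Carol free: 10:20-11:35, 11:45-15:25, 16:20-17:00.
Sam ∩ Carol: 12:55-14:30, 15:20-15:25, 16:20-17:00.
The first common window of at least 50 minutes is 12:55-14:30, so the earliest start is 12:55.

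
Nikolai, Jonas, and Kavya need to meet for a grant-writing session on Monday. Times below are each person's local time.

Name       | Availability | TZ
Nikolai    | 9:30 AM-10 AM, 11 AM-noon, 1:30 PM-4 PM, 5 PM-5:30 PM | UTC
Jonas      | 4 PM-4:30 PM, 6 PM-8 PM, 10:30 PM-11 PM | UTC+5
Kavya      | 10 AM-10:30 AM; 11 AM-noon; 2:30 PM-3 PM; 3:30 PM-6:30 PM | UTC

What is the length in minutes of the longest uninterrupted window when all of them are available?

Nikolai in UTC: 09:30-10:00, 11:00-12:00, 13:30-16:00, 17:00-17:30.
Jonas in UTC: 11:00-11:30, 13:00-15:00, 17:30-18:00 (subtract 5h to convert from UTC+5).
Kavya in UTC: 10:00-10:30, 11:00-12:00, 14:30-15:00, 15:30-18:30.
Nikolai ∩ Jonas: 11:00-11:30, 13:30-15:00.
Nikolai ∩ Jonas ∩ Kavya: 11:00-11:30, 14:30-15:00.
So the common availability across everyone is 11:00-11:30, 14:30-15:00.
The longest is 11:00-11:30 at 30 minutes.

30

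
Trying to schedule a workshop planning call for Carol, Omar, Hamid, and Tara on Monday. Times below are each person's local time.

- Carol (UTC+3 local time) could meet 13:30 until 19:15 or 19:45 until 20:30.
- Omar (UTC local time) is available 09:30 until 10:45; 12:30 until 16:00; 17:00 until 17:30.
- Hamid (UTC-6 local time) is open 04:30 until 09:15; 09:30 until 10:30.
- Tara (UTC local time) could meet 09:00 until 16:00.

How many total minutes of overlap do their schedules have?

Carol in UTC: 10:30-16:15, 16:45-17:30 (subtract 3h to convert from UTC+3).
Omar in UTC: 09:30-10:45, 12:30-16:00, 17:00-17:30.
Hamid in UTC: 10:30-15:15, 15:30-16:30 (add 6h to convert from UTC-6).
Tara in UTC: 09:00-16:00.
Carol ∩ Omar: 10:30-10:45, 12:30-16:00, 17:00-17:30.
Carol ∩ Omar ∩ Hamid: 10:30-10:45, 12:30-15:15, 15:30-16:00.
Carol ∩ Omar ∩ Hamid ∩ Tara: 10:30-10:45, 12:30-15:15, 15:30-16:00.
Those are the intersection windows.
Summing the common windows: 15 + 165 + 30 = 210 minutes.

210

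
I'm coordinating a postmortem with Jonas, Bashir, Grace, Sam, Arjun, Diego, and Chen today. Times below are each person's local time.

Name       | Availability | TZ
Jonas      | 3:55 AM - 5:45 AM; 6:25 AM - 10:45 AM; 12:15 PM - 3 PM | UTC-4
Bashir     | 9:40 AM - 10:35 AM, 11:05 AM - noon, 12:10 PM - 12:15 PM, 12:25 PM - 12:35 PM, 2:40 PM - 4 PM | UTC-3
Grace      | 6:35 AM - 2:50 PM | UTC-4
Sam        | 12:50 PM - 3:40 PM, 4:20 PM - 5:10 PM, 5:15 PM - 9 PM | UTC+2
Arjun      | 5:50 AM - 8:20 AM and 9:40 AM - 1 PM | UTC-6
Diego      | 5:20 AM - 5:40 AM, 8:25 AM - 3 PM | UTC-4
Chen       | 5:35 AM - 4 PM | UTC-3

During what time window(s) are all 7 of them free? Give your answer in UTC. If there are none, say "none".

Jonas in UTC: 07:55-09:45, 10:25-14:45, 16:15-19:00 (add 4h to convert from UTC-4).
Bashir in UTC: 12:40-13:35, 14:05-15:00, 15:10-15:15, 15:25-15:35, 17:40-19:00 (add 3h to convert from UTC-3).
Grace in UTC: 10:35-18:50 (add 4h to convert from UTC-4).
Sam in UTC: 10:50-13:40, 14:20-15:10, 15:15-19:00 (subtract 2h to convert from UTC+2).
Arjun in UTC: 11:50-14:20, 15:40-19:00 (add 6h to convert from UTC-6).
Diego in UTC: 09:20-09:40, 12:25-19:00 (add 4h to convert from UTC-4).
Chen in UTC: 08:35-19:00 (add 3h to convert from UTC-3).
Jonas ∩ Bashir: 12:40-13:35, 14:05-14:45, 17:40-19:00.
Jonas ∩ Bashir ∩ Grace: 12:40-13:35, 14:05-14:45, 17:40-18:50.
Jonas ∩ Bashir ∩ Grace ∩ Sam: 12:40-13:35, 14:20-14:45, 17:40-18:50.
Jonas ∩ Bashir ∩ Grace ∩ Sam ∩ Arjun: 12:40-13:35, 17:40-18:50.
Jonas ∩ Bashir ∩ Grace ∩ Sam ∩ Arjun ∩ Diego: 12:40-13:35, 17:40-18:50.
Jonas ∩ Bashir ∩ Grace ∩ Sam ∩ Arjun ∩ Diego ∩ Chen: 12:40-13:35, 17:40-18:50.

12:40-13:35, 17:40-18:50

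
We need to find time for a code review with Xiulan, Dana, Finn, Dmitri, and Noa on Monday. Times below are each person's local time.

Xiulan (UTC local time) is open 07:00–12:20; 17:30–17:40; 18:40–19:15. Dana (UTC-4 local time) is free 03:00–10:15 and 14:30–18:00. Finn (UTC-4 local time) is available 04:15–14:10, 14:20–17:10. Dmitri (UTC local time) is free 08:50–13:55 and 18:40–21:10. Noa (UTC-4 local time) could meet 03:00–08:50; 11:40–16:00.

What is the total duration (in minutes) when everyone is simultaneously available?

Xiulan in UTC: 07:00-12:20, 17:30-17:40, 18:40-19:15.
Dana in UTC: 07:00-14:15, 18:30-22:00 (add 4h to convert from UTC-4).
Finn in UTC: 08:15-18:10, 18:20-21:10 (add 4h to convert from UTC-4).
Dmitri in UTC: 08:50-13:55, 18:40-21:10.
Noa in UTC: 07:00-12:50, 15:40-20:00 (add 4h to convert from UTC-4).
Xiulan ∩ Dana: 07:00-12:20, 18:40-19:15.
Xiulan ∩ Dana ∩ Finn: 08:15-12:20, 18:40-19:15.
Xiulan ∩ Dana ∩ Finn ∩ Dmitri: 08:50-12:20, 18:40-19:15.
Xiulan ∩ Dana ∩ Finn ∩ Dmitri ∩ Noa: 08:50-12:20, 18:40-19:15.
Summing the common windows: 210 + 35 = 245 minutes.

245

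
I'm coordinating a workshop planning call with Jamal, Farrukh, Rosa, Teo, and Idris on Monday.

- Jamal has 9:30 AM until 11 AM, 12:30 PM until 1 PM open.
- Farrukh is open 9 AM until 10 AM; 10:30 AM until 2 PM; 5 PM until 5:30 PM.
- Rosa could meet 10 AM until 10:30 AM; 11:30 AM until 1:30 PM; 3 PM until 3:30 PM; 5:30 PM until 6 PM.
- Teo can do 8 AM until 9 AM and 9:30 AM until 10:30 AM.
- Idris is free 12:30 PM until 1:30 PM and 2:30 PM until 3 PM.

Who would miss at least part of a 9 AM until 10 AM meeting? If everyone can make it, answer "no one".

Idris, Jamal, Rosa, Teo

Jamal: not fully free for 09:00-10:00. Farrukh: free for 09:00-10:00. Rosa: not fully free for 09:00-10:00. Teo: not fully free for 09:00-10:00. Idris: not fully free for 09:00-10:00.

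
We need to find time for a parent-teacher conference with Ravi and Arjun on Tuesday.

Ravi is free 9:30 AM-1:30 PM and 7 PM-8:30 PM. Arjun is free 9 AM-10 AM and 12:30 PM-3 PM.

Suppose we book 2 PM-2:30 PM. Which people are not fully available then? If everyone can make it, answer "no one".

Ravi: not fully free for 14:00-14:30. Arjun: free for 14:00-14:30.

Ravi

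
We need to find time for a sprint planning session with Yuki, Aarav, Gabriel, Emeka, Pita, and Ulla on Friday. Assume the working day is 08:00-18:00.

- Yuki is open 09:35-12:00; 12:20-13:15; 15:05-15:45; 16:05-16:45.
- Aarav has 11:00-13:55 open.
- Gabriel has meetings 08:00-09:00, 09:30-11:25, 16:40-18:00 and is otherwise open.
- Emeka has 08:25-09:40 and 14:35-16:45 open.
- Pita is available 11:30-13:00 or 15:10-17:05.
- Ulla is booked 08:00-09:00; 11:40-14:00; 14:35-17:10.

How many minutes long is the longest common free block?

0

Yuki free: 09:35-12:00, 12:20-13:15, 15:05-15:45, 16:05-16:45.
Aarav free: 11:00-13:55.
Gabriel free: 09:00-09:30, 11:25-16:40 (invert busy blocks within the working day).
Emeka free: 08:25-09:40, 14:35-16:45.
Pita free: 11:30-13:00, 15:10-17:05.
Ulla free: 09:00-11:40, 14:00-14:35, 17:10-18:00 (invert busy blocks within the working day).
Yuki ∩ Aarav: 11:00-12:00, 12:20-13:15.
Yuki ∩ Aarav ∩ Gabriel: 11:25-12:00, 12:20-13:15.
Yuki ∩ Aarav ∩ Gabriel ∩ Emeka: ∅.
Yuki ∩ Aarav ∩ Gabriel ∩ Emeka ∩ Pita: ∅.
Yuki ∩ Aarav ∩ Gabriel ∩ Emeka ∩ Pita ∩ Ulla: ∅.
There is no time when everyone is free.
No common window exists, so the longest block is 0 minutes.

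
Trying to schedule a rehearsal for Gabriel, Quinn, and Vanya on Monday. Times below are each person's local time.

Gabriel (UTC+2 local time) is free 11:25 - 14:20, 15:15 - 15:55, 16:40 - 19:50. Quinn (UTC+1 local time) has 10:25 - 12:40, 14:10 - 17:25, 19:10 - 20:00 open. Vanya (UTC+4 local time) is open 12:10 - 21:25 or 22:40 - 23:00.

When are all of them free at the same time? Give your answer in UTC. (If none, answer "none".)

Gabriel in UTC: 09:25-12:20, 13:15-13:55, 14:40-17:50 (subtract 2h to convert from UTC+2).
Quinn in UTC: 09:25-11:40, 13:10-16:25, 18:10-19:00 (subtract 1h to convert from UTC+1).
Vanya in UTC: 08:10-17:25, 18:40-19:00 (subtract 4h to convert from UTC+4).
Gabriel ∩ Quinn: 09:25-11:40, 13:15-13:55, 14:40-16:25.
Gabriel ∩ Quinn ∩ Vanya: 09:25-11:40, 13:15-13:55, 14:40-16:25.

09:25-11:40, 13:15-13:55, 14:40-16:25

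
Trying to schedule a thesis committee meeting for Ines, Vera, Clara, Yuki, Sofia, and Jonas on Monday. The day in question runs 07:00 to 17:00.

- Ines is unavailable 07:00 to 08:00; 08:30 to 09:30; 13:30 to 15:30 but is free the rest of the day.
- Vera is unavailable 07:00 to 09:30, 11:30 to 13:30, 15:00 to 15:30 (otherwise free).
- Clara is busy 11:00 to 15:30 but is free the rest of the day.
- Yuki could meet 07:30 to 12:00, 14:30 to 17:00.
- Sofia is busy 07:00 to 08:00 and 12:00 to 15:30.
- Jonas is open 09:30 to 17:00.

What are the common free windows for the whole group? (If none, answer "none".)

Ines free: 08:00-08:30, 09:30-13:30, 15:30-17:00 (invert busy blocks within the working day).
Vera free: 09:30-11:30, 13:30-15:00, 15:30-17:00 (invert busy blocks within the working day).
Clara free: 07:00-11:00, 15:30-17:00 (invert busy blocks within the working day).
Yuki free: 07:30-12:00, 14:30-17:00.
Sofia free: 08:00-12:00, 15:30-17:00 (invert busy blocks within the working day).
Jonas free: 09:30-17:00.
Ines ∩ Vera: 09:30-11:30, 15:30-17:00.
Ines ∩ Vera ∩ Clara: 09:30-11:00, 15:30-17:00.
Ines ∩ Vera ∩ Clara ∩ Yuki: 09:30-11:00, 15:30-17:00.
Ines ∩ Vera ∩ Clara ∩ Yuki ∩ Sofia: 09:30-11:00, 15:30-17:00.
Ines ∩ Vera ∩ Clara ∩ Yuki ∩ Sofia ∩ Jonas: 09:30-11:00, 15:30-17:00.

09:30-11:00, 15:30-17:00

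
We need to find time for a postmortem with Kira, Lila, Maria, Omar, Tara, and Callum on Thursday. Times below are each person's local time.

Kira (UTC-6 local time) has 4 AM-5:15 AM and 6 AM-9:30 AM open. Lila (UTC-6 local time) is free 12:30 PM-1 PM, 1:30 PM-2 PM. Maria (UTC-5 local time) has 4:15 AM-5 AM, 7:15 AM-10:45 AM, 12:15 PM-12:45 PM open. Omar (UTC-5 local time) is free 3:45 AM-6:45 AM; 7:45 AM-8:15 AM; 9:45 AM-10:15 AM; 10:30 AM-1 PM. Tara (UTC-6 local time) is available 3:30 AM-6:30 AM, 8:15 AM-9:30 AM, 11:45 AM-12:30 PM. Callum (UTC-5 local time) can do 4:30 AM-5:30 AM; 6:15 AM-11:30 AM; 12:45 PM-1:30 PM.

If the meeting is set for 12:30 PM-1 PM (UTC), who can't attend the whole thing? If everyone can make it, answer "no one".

Kira in UTC: 10:00-11:15, 12:00-15:30 (add 6h to convert from UTC-6).
Lila in UTC: 18:30-19:00, 19:30-20:00 (add 6h to convert from UTC-6).
Maria in UTC: 09:15-10:00, 12:15-15:45, 17:15-17:45 (add 5h to convert from UTC-5).
Omar in UTC: 08:45-11:45, 12:45-13:15, 14:45-15:15, 15:30-18:00 (add 5h to convert from UTC-5).
Tara in UTC: 09:30-12:30, 14:15-15:30, 17:45-18:30 (add 6h to convert from UTC-6).
Callum in UTC: 09:30-10:30, 11:15-16:30, 17:45-18:30 (add 5h to convert from UTC-5).
Kira: free for 12:30-13:00. Lila: not fully free for 12:30-13:00. Maria: free for 12:30-13:00. Omar: not fully free for 12:30-13:00. Tara: not fully free for 12:30-13:00. Callum: free for 12:30-13:00.

Lila, Omar, Tara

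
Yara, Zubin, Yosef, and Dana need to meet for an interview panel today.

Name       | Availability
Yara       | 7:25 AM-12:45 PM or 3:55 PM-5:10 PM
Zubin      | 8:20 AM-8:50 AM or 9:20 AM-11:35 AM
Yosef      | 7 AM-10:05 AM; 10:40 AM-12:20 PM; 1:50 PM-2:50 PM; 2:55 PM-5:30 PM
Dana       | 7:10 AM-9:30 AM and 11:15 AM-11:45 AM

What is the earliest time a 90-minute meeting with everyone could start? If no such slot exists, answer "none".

Yara ∩ Zubin: 08:20-08:50, 09:20-11:35.
Yara ∩ Zubin ∩ Yosef: 08:20-08:50, 09:20-10:05, 10:40-11:35.
Yara ∩ Zubin ∩ Yosef ∩ Dana: 08:20-08:50, 09:20-09:30, 11:15-11:35.
Those are the intersection windows.
No common window is at least 90 minutes long.

none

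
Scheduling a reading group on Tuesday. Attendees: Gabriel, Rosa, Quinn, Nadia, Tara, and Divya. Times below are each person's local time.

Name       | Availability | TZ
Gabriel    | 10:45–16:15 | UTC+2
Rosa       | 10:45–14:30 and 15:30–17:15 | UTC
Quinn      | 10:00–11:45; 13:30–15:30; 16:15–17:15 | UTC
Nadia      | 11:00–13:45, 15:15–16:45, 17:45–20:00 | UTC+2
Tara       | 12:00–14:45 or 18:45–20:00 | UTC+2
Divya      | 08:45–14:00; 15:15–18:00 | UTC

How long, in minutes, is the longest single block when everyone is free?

60

Gabriel in UTC: 08:45-14:15 (subtract 2h to convert from UTC+2).
Rosa in UTC: 10:45-14:30, 15:30-17:15.
Quinn in UTC: 10:00-11:45, 13:30-15:30, 16:15-17:15.
Nadia in UTC: 09:00-11:45, 13:15-14:45, 15:45-18:00 (subtract 2h to convert from UTC+2).
Tara in UTC: 10:00-12:45, 16:45-18:00 (subtract 2h to convert from UTC+2).
Divya in UTC: 08:45-14:00, 15:15-18:00.
Gabriel ∩ Rosa: 10:45-14:15.
Gabriel ∩ Rosa ∩ Quinn: 10:45-11:45, 13:30-14:15.
Gabriel ∩ Rosa ∩ Quinn ∩ Nadia: 10:45-11:45, 13:30-14:15.
Gabriel ∩ Rosa ∩ Quinn ∩ Nadia ∩ Tara: 10:45-11:45.
Gabriel ∩ Rosa ∩ Quinn ∩ Nadia ∩ Tara ∩ Divya: 10:45-11:45.
The longest is 10:45-11:45 at 60 minutes.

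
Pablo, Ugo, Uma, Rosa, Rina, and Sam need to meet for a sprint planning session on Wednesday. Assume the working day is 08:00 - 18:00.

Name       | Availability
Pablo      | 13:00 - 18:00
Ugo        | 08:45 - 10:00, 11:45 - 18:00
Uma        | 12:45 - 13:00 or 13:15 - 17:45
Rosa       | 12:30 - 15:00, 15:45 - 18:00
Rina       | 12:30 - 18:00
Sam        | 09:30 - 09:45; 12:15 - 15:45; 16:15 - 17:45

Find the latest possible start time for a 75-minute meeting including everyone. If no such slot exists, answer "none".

Pablo ∩ Ugo: 13:00-18:00.
Pablo ∩ Ugo ∩ Uma: 13:15-17:45.
Pablo ∩ Ugo ∩ Uma ∩ Rosa: 13:15-15:00, 15:45-17:45.
Pablo ∩ Ugo ∩ Uma ∩ Rosa ∩ Rina: 13:15-15:00, 15:45-17:45.
Pablo ∩ Ugo ∩ Uma ∩ Rosa ∩ Rina ∩ Sam: 13:15-15:00, 16:15-17:45.
The last common window of at least 75 minutes is 16:15-17:45; a 75-minute meeting can start as late as 16:30 and still end by 17:45.

16:30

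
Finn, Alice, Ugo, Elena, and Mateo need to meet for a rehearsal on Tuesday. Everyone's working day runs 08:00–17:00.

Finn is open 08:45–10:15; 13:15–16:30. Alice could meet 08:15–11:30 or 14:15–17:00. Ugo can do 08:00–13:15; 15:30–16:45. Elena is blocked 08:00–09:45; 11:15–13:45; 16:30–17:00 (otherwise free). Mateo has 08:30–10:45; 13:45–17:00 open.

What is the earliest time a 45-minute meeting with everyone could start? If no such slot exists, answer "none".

15:30

Finn free: 08:45-10:15, 13:15-16:30.
Alice free: 08:15-11:30, 14:15-17:00.
Ugo free: 08:00-13:15, 15:30-16:45.
Elena free: 09:45-11:15, 13:45-16:30 (invert busy blocks within the working day).
Mateo free: 08:30-10:45, 13:45-17:00.
Finn ∩ Alice: 08:45-10:15, 14:15-16:30.
Finn ∩ Alice ∩ Ugo: 08:45-10:15, 15:30-16:30.
Finn ∩ Alice ∩ Ugo ∩ Elena: 09:45-10:15, 15:30-16:30.
Finn ∩ Alice ∩ Ugo ∩ Elena ∩ Mateo: 09:45-10:15, 15:30-16:30.
The first common window of at least 45 minutes is 15:30-16:30, so the earliest start is 15:30.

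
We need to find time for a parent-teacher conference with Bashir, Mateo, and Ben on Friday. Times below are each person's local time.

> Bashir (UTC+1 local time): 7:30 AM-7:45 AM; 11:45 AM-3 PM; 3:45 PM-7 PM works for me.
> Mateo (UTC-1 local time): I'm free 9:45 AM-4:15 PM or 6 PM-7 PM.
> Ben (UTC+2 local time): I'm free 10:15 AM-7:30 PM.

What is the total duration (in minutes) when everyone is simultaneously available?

345

Bashir in UTC: 06:30-06:45, 10:45-14:00, 14:45-18:00 (subtract 1h to convert from UTC+1).
Mateo in UTC: 10:45-17:15, 19:00-20:00 (add 1h to convert from UTC-1).
Ben in UTC: 08:15-17:30 (subtract 2h to convert from UTC+2).
Bashir ∩ Mateo: 10:45-14:00, 14:45-17:15.
Bashir ∩ Mateo ∩ Ben: 10:45-14:00, 14:45-17:15.
Those are the intersection windows.
Summing the common windows: 195 + 150 = 345 minutes.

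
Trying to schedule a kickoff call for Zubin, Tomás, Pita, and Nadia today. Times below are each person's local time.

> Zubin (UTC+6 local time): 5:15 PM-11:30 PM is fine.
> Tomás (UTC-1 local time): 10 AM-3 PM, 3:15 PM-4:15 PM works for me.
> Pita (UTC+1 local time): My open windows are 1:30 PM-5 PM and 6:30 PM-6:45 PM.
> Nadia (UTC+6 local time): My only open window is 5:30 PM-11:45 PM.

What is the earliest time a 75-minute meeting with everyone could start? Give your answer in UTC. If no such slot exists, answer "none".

Zubin in UTC: 11:15-17:30 (subtract 6h to convert from UTC+6).
Tomás in UTC: 11:00-16:00, 16:15-17:15 (add 1h to convert from UTC-1).
Pita in UTC: 12:30-16:00, 17:30-17:45 (subtract 1h to convert from UTC+1).
Nadia in UTC: 11:30-17:45 (subtract 6h to convert from UTC+6).
Zubin ∩ Tomás: 11:15-16:00, 16:15-17:15.
Zubin ∩ Tomás ∩ Pita: 12:30-16:00.
Zubin ∩ Tomás ∩ Pita ∩ Nadia: 12:30-16:00.
The first common window of at least 75 minutes is 12:30-16:00, so the earliest start is 12:30.

12:30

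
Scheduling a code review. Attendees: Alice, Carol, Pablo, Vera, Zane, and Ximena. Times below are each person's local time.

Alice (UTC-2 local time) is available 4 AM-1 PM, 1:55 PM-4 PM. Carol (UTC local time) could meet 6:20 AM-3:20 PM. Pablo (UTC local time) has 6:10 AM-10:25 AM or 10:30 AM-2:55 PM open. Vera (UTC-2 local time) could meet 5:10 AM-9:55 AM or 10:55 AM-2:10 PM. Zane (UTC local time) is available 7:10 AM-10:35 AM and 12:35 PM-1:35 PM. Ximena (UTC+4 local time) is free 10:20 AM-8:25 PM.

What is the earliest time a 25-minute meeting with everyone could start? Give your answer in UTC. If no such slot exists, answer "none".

07:10

Alice in UTC: 06:00-15:00, 15:55-18:00 (add 2h to convert from UTC-2).
Carol in UTC: 06:20-15:20.
Pablo in UTC: 06:10-10:25, 10:30-14:55.
Vera in UTC: 07:10-11:55, 12:55-16:10 (add 2h to convert from UTC-2).
Zane in UTC: 07:10-10:35, 12:35-13:35.
Ximena in UTC: 06:20-16:25 (subtract 4h to convert from UTC+4).
Alice ∩ Carol: 06:20-15:00.
Alice ∩ Carol ∩ Pablo: 06:20-10:25, 10:30-14:55.
Alice ∩ Carol ∩ Pablo ∩ Vera: 07:10-10:25, 10:30-11:55, 12:55-14:55.
Alice ∩ Carol ∩ Pablo ∩ Vera ∩ Zane: 07:10-10:25, 10:30-10:35, 12:55-13:35.
Alice ∩ Carol ∩ Pablo ∩ Vera ∩ Zane ∩ Ximena: 07:10-10:25, 10:30-10:35, 12:55-13:35.
The first common window of at least 25 minutes is 07:10-10:25, so the earliest start is 07:10.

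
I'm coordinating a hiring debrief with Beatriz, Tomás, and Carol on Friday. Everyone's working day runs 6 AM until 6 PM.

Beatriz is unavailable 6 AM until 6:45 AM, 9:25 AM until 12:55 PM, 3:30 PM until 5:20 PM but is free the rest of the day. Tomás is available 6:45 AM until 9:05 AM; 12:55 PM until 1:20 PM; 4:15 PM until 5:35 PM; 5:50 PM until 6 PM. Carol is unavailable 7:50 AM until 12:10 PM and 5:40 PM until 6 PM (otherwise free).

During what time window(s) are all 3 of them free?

06:45-07:50, 12:55-13:20, 17:20-17:35

Beatriz free: 06:45-09:25, 12:55-15:30, 17:20-18:00 (invert busy blocks within the working day).
Tomás free: 06:45-09:05, 12:55-13:20, 16:15-17:35, 17:50-18:00.
Carol free: 06:00-07:50, 12:10-17:40 (invert busy blocks within the working day).
Beatriz ∩ Tomás: 06:45-09:05, 12:55-13:20, 17:20-17:35, 17:50-18:00.
Beatriz ∩ Tomás ∩ Carol: 06:45-07:50, 12:55-13:20, 17:20-17:35.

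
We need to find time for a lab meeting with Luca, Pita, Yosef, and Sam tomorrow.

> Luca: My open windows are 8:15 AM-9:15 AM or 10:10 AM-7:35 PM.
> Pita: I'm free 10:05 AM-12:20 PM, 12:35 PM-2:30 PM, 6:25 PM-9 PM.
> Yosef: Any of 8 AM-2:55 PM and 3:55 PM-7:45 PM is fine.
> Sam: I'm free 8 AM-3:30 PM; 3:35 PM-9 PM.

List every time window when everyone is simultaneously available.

10:10-12:20, 12:35-14:30, 18:25-19:35

Luca ∩ Pita: 10:10-12:20, 12:35-14:30, 18:25-19:35.
Luca ∩ Pita ∩ Yosef: 10:10-12:20, 12:35-14:30, 18:25-19:35.
Luca ∩ Pita ∩ Yosef ∩ Sam: 10:10-12:20, 12:35-14:30, 18:25-19:35.
So the common availability across everyone is 10:10-12:20, 12:35-14:30, 18:25-19:35.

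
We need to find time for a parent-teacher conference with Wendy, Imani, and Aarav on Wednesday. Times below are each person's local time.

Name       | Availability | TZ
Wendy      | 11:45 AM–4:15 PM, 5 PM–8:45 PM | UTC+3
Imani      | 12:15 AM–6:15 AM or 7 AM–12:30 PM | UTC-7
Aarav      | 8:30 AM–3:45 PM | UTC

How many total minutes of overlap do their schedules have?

375

Wendy in UTC: 08:45-13:15, 14:00-17:45 (subtract 3h to convert from UTC+3).
Imani in UTC: 07:15-13:15, 14:00-19:30 (add 7h to convert from UTC-7).
Aarav in UTC: 08:30-15:45.
Wendy ∩ Imani: 08:45-13:15, 14:00-17:45.
Wendy ∩ Imani ∩ Aarav: 08:45-13:15, 14:00-15:45.
Summing the common windows: 270 + 105 = 375 minutes.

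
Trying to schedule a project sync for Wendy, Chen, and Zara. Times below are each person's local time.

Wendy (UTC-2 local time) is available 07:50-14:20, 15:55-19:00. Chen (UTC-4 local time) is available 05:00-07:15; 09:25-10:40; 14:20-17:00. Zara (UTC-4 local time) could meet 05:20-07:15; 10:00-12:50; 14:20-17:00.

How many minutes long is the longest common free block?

Wendy in UTC: 09:50-16:20, 17:55-21:00 (add 2h to convert from UTC-2).
Chen in UTC: 09:00-11:15, 13:25-14:40, 18:20-21:00 (add 4h to convert from UTC-4).
Zara in UTC: 09:20-11:15, 14:00-16:50, 18:20-21:00 (add 4h to convert from UTC-4).
Wendy ∩ Chen: 09:50-11:15, 13:25-14:40, 18:20-21:00.
Wendy ∩ Chen ∩ Zara: 09:50-11:15, 14:00-14:40, 18:20-21:00.
The longest is 18:20-21:00 at 160 minutes.

160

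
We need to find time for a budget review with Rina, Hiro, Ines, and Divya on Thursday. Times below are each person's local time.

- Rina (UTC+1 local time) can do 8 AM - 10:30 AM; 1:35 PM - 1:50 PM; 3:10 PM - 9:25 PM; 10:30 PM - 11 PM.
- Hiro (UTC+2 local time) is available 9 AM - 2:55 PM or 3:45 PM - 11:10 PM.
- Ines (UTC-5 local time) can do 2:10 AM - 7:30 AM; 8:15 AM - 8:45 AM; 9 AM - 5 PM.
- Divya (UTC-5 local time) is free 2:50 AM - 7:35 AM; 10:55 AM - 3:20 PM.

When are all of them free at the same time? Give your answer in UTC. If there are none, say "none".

07:50-09:30, 15:55-20:20

Rina in UTC: 07:00-09:30, 12:35-12:50, 14:10-20:25, 21:30-22:00 (subtract 1h to convert from UTC+1).
Hiro in UTC: 07:00-12:55, 13:45-21:10 (subtract 2h to convert from UTC+2).
Ines in UTC: 07:10-12:30, 13:15-13:45, 14:00-22:00 (add 5h to convert from UTC-5).
Divya in UTC: 07:50-12:35, 15:55-20:20 (add 5h to convert from UTC-5).
Rina ∩ Hiro: 07:00-09:30, 12:35-12:50, 14:10-20:25.
Rina ∩ Hiro ∩ Ines: 07:10-09:30, 14:10-20:25.
Rina ∩ Hiro ∩ Ines ∩ Divya: 07:50-09:30, 15:55-20:20.
So the common availability across everyone is 07:50-09:30, 15:55-20:20.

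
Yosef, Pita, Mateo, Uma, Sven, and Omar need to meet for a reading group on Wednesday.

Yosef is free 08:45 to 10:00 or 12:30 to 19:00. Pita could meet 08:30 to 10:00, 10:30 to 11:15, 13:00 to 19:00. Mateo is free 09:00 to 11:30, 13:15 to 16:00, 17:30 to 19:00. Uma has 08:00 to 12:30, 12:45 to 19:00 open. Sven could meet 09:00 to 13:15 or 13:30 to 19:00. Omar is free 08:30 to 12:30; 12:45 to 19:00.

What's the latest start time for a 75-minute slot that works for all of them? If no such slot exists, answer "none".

Yosef ∩ Pita: 08:45-10:00, 13:00-19:00.
Yosef ∩ Pita ∩ Mateo: 09:00-10:00, 13:15-16:00, 17:30-19:00.
Yosef ∩ Pita ∩ Mateo ∩ Uma: 09:00-10:00, 13:15-16:00, 17:30-19:00.
Yosef ∩ Pita ∩ Mateo ∩ Uma ∩ Sven: 09:00-10:00, 13:30-16:00, 17:30-19:00.
Yosef ∩ Pita ∩ Mateo ∩ Uma ∩ Sven ∩ Omar: 09:00-10:00, 13:30-16:00, 17:30-19:00.
The last common window of at least 75 minutes is 17:30-19:00; a 75-minute meeting can start as late as 17:45 and still end by 19:00.

17:45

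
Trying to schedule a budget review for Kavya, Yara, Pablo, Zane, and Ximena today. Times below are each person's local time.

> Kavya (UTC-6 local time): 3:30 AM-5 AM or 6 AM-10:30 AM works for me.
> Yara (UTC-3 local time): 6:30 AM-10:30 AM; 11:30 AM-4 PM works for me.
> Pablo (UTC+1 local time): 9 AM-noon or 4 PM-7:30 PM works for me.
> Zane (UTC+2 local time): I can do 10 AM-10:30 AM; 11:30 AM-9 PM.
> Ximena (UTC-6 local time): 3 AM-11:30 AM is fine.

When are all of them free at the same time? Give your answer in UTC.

Kavya in UTC: 09:30-11:00, 12:00-16:30 (add 6h to convert from UTC-6).
Yara in UTC: 09:30-13:30, 14:30-19:00 (add 3h to convert from UTC-3).
Pablo in UTC: 08:00-11:00, 15:00-18:30 (subtract 1h to convert from UTC+1).
Zane in UTC: 08:00-08:30, 09:30-19:00 (subtract 2h to convert from UTC+2).
Ximena in UTC: 09:00-17:30 (add 6h to convert from UTC-6).
Kavya ∩ Yara: 09:30-11:00, 12:00-13:30, 14:30-16:30.
Kavya ∩ Yara ∩ Pablo: 09:30-11:00, 15:00-16:30.
Kavya ∩ Yara ∩ Pablo ∩ Zane: 09:30-11:00, 15:00-16:30.
Kavya ∩ Yara ∩ Pablo ∩ Zane ∩ Ximena: 09:30-11:00, 15:00-16:30.

09:30-11:00, 15:00-16:30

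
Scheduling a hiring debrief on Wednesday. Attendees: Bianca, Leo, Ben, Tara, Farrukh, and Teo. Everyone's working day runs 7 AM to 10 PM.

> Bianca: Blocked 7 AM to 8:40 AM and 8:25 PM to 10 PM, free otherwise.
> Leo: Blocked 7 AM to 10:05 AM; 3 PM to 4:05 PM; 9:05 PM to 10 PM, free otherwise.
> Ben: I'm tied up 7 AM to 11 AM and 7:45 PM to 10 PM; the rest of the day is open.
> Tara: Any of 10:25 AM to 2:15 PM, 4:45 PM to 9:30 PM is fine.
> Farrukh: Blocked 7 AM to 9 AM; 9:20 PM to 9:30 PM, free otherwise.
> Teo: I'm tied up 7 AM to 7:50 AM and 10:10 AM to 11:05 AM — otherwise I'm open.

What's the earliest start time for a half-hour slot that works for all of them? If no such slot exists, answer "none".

Bianca free: 08:40-20:25 (invert busy blocks within the working day).
Leo free: 10:05-15:00, 16:05-21:05 (invert busy blocks within the working day).
Ben free: 11:00-19:45 (invert busy blocks within the working day).
Tara free: 10:25-14:15, 16:45-21:30.
Farrukh free: 09:00-21:20, 21:30-22:00 (invert busy blocks within the working day).
Teo free: 07:50-10:10, 11:05-22:00 (invert busy blocks within the working day).
Bianca ∩ Leo: 10:05-15:00, 16:05-20:25.
Bianca ∩ Leo ∩ Ben: 11:00-15:00, 16:05-19:45.
Bianca ∩ Leo ∩ Ben ∩ Tara: 11:00-14:15, 16:45-19:45.
Bianca ∩ Leo ∩ Ben ∩ Tara ∩ Farrukh: 11:00-14:15, 16:45-19:45.
Bianca ∩ Leo ∩ Ben ∩ Tara ∩ Farrukh ∩ Teo: 11:05-14:15, 16:45-19:45.
So the common availability across everyone is 11:05-14:15, 16:45-19:45.
The first common window of at least 30 minutes is 11:05-14:15, so the earliest start is 11:05.

11:05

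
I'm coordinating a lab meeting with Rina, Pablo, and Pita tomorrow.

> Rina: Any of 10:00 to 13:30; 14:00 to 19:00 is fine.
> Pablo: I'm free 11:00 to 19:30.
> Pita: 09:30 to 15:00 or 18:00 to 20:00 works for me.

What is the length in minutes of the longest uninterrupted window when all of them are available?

150

Rina ∩ Pablo: 11:00-13:30, 14:00-19:00.
Rina ∩ Pablo ∩ Pita: 11:00-13:30, 14:00-15:00, 18:00-19:00.
The longest is 11:00-13:30 at 150 minutes.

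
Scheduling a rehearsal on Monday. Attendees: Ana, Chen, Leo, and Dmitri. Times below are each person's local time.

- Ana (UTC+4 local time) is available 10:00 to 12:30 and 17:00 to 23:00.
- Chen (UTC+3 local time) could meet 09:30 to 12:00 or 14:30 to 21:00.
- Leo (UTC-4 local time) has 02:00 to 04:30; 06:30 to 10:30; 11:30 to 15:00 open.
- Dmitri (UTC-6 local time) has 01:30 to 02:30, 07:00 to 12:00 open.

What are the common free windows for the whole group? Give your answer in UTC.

Ana in UTC: 06:00-08:30, 13:00-19:00 (subtract 4h to convert from UTC+4).
Chen in UTC: 06:30-09:00, 11:30-18:00 (subtract 3h to convert from UTC+3).
Leo in UTC: 06:00-08:30, 10:30-14:30, 15:30-19:00 (add 4h to convert from UTC-4).
Dmitri in UTC: 07:30-08:30, 13:00-18:00 (add 6h to convert from UTC-6).
Ana ∩ Chen: 06:30-08:30, 13:00-18:00.
Ana ∩ Chen ∩ Leo: 06:30-08:30, 13:00-14:30, 15:30-18:00.
Ana ∩ Chen ∩ Leo ∩ Dmitri: 07:30-08:30, 13:00-14:30, 15:30-18:00.

07:30-08:30, 13:00-14:30, 15:30-18:00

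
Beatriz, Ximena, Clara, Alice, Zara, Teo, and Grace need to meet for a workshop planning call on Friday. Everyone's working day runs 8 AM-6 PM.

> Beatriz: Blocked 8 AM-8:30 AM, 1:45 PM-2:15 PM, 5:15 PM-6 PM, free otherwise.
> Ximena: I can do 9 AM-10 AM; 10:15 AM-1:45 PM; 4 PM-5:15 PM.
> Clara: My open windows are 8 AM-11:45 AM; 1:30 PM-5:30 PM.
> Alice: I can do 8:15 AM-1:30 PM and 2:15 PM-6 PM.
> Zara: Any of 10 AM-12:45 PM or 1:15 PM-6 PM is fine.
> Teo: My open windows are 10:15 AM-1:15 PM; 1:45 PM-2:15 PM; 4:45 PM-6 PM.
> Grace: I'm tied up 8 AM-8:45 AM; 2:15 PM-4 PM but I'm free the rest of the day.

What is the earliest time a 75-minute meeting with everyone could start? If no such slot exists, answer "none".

Beatriz free: 08:30-13:45, 14:15-17:15 (invert busy blocks within the working day).
Ximena free: 09:00-10:00, 10:15-13:45, 16:00-17:15.
Clara free: 08:00-11:45, 13:30-17:30.
Alice free: 08:15-13:30, 14:15-18:00.
Zara free: 10:00-12:45, 13:15-18:00.
Teo free: 10:15-13:15, 13:45-14:15, 16:45-18:00.
Grace free: 08:45-14:15, 16:00-18:00 (invert busy blocks within the working day).
Beatriz ∩ Ximena: 09:00-10:00, 10:15-13:45, 16:00-17:15.
Beatriz ∩ Ximena ∩ Clara: 09:00-10:00, 10:15-11:45, 13:30-13:45, 16:00-17:15.
Beatriz ∩ Ximena ∩ Clara ∩ Alice: 09:00-10:00, 10:15-11:45, 16:00-17:15.
Beatriz ∩ Ximena ∩ Clara ∩ Alice ∩ Zara: 10:15-11:45, 16:00-17:15.
Beatriz ∩ Ximena ∩ Clara ∩ Alice ∩ Zara ∩ Teo: 10:15-11:45, 16:45-17:15.
Beatriz ∩ Ximena ∩ Clara ∩ Alice ∩ Zara ∩ Teo ∩ Grace: 10:15-11:45, 16:45-17:15.
The first common window of at least 75 minutes is 10:15-11:45, so the earliest start is 10:15.

10:15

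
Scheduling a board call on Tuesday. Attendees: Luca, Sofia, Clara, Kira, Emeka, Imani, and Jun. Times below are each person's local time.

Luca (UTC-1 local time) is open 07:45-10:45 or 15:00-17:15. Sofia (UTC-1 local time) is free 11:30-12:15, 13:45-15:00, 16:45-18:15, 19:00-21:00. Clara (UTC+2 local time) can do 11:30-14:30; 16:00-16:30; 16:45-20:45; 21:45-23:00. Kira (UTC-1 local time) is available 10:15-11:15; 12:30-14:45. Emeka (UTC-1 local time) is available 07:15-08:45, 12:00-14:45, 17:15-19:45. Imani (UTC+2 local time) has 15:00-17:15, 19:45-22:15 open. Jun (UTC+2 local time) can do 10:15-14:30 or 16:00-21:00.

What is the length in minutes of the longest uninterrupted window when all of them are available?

Luca in UTC: 08:45-11:45, 16:00-18:15 (add 1h to convert from UTC-1).
Sofia in UTC: 12:30-13:15, 14:45-16:00, 17:45-19:15, 20:00-22:00 (add 1h to convert from UTC-1).
Clara in UTC: 09:30-12:30, 14:00-14:30, 14:45-18:45, 19:45-21:00 (subtract 2h to convert from UTC+2).
Kira in UTC: 11:15-12:15, 13:30-15:45 (add 1h to convert from UTC-1).
Emeka in UTC: 08:15-09:45, 13:00-15:45, 18:15-20:45 (add 1h to convert from UTC-1).
Imani in UTC: 13:00-15:15, 17:45-20:15 (subtract 2h to convert from UTC+2).
Jun in UTC: 08:15-12:30, 14:00-19:00 (subtract 2h to convert from UTC+2).
Luca ∩ Sofia: 17:45-18:15.
Luca ∩ Sofia ∩ Clara: 17:45-18:15.
Luca ∩ Sofia ∩ Clara ∩ Kira: ∅.
Luca ∩ Sofia ∩ Clara ∩ Kira ∩ Emeka: ∅.
Luca ∩ Sofia ∩ Clara ∩ Kira ∩ Emeka ∩ Imani: ∅.
Luca ∩ Sofia ∩ Clara ∩ Kira ∩ Emeka ∩ Imani ∩ Jun: ∅.
There is no time when everyone is free.
No common window exists, so the longest block is 0 minutes.

0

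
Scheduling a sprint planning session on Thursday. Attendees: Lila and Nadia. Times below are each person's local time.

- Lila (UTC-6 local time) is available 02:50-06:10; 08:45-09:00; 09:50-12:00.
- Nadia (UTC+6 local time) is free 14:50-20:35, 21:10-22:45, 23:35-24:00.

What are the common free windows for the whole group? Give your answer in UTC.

08:50-12:10, 15:50-16:45, 17:35-18:00

Lila in UTC: 08:50-12:10, 14:45-15:00, 15:50-18:00 (add 6h to convert from UTC-6).
Nadia in UTC: 08:50-14:35, 15:10-16:45, 17:35-18:00 (subtract 6h to convert from UTC+6).
Lila ∩ Nadia: 08:50-12:10, 15:50-16:45, 17:35-18:00.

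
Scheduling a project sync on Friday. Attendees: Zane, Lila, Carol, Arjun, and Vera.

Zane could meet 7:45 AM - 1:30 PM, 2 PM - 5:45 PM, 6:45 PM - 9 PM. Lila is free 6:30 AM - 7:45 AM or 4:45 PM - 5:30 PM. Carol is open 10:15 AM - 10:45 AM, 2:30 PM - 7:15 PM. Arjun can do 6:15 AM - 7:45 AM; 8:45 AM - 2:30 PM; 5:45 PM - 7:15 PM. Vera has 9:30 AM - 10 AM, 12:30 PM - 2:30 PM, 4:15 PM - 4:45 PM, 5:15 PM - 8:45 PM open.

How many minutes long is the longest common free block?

0

Zane ∩ Lila: 16:45-17:30.
Zane ∩ Lila ∩ Carol: 16:45-17:30.
Zane ∩ Lila ∩ Carol ∩ Arjun: ∅.
Zane ∩ Lila ∩ Carol ∩ Arjun ∩ Vera: ∅.
There is no time when everyone is free.
No common window exists, so the longest block is 0 minutes.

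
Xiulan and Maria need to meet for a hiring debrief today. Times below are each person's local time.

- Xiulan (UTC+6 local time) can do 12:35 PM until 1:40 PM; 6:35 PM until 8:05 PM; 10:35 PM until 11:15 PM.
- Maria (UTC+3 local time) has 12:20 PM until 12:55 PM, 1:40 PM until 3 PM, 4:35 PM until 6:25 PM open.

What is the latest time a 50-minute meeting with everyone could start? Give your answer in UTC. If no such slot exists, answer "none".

Xiulan in UTC: 06:35-07:40, 12:35-14:05, 16:35-17:15 (subtract 6h to convert from UTC+6).
Maria in UTC: 09:20-09:55, 10:40-12:00, 13:35-15:25 (subtract 3h to convert from UTC+3).
Xiulan ∩ Maria: 13:35-14:05.
So the common availability across everyone is 13:35-14:05.
No common window is at least 50 minutes long.

none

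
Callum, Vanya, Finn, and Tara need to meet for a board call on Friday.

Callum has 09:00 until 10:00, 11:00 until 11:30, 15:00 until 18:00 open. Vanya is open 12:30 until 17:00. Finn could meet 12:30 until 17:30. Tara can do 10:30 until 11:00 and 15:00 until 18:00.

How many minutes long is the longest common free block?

120

Callum ∩ Vanya: 15:00-17:00.
Callum ∩ Vanya ∩ Finn: 15:00-17:00.
Callum ∩ Vanya ∩ Finn ∩ Tara: 15:00-17:00.
Those are the intersection windows.
The longest is 15:00-17:00 at 120 minutes.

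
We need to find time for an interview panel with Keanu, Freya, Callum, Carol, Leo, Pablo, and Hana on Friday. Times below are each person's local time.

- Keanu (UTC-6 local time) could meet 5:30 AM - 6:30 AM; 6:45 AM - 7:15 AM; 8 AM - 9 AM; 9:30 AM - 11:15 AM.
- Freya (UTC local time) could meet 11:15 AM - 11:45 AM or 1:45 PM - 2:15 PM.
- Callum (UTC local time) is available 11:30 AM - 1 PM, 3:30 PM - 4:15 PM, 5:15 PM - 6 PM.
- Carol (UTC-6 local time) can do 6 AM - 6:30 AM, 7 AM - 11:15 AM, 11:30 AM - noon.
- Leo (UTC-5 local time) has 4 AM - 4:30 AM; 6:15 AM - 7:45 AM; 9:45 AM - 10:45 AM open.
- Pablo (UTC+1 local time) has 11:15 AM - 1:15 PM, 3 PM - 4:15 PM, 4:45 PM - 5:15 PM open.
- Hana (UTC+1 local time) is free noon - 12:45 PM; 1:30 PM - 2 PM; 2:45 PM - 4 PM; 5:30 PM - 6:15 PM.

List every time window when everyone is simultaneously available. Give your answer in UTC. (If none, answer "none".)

none

Keanu in UTC: 11:30-12:30, 12:45-13:15, 14:00-15:00, 15:30-17:15 (add 6h to convert from UTC-6).
Freya in UTC: 11:15-11:45, 13:45-14:15.
Callum in UTC: 11:30-13:00, 15:30-16:15, 17:15-18:00.
Carol in UTC: 12:00-12:30, 13:00-17:15, 17:30-18:00 (add 6h to convert from UTC-6).
Leo in UTC: 09:00-09:30, 11:15-12:45, 14:45-15:45 (add 5h to convert from UTC-5).
Pablo in UTC: 10:15-12:15, 14:00-15:15, 15:45-16:15 (subtract 1h to convert from UTC+1).
Hana in UTC: 11:00-11:45, 12:30-13:00, 13:45-15:00, 16:30-17:15 (subtract 1h to convert from UTC+1).
Keanu ∩ Freya: 11:30-11:45, 14:00-14:15.
Keanu ∩ Freya ∩ Callum: 11:30-11:45.
Keanu ∩ Freya ∩ Callum ∩ Carol: ∅.
Keanu ∩ Freya ∩ Callum ∩ Carol ∩ Leo: ∅.
Keanu ∩ Freya ∩ Callum ∩ Carol ∩ Leo ∩ Pablo: ∅.
Keanu ∩ Freya ∩ Callum ∩ Carol ∩ Leo ∩ Pablo ∩ Hana: ∅.
There is no time when everyone is free.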